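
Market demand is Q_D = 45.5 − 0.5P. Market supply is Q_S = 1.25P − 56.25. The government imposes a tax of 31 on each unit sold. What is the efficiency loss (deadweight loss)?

In inverse form: demand P = 91 − 2Q, supply P = 45 + 0.8Q.
Competitive equilibrium: 91 − 2Q = 45 + 0.8Q → Q* = 16.4286, P* = 58.1429.
With the tax, the buyer price exceeds the seller price by 31: (91 − 2Q) − (45 + 0.8Q) = 31 → Q' = 5.3571.
ΔQ = 16.4286 − 5.3571 = 11.0715; the wedge equals the tax, 31.
Welfare loss = ½ × 11.0715 × 31 = 171.61.

171.61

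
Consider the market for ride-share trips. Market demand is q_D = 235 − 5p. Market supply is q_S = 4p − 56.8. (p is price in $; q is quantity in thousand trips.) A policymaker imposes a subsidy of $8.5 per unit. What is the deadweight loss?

$80.28 thousand

In inverse form: demand p = 47 − 0.2q, supply p = 14.2 + 0.25q.
Competitive equilibrium: 47 − 0.2q = 14.2 + 0.25q → q* = 72.8889, p* = 32.4222.
The subsidy lowers effective supply by 8.5: p = 5.7 + 0.25q.
New quantity: 47 − 0.2q = 5.7 + 0.25q → q' = 91.7778.
Overproduction Δq = 91.7778 − 72.8889 = 18.8889; wedge = subsidy = 8.5.
The triangle = ½ × 18.8889 × 8.5 = $80.28 thousand.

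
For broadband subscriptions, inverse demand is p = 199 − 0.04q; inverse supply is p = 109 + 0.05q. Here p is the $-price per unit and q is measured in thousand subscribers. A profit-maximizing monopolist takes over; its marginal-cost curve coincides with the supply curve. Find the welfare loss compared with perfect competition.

Competitive equilibrium: 199 − 0.04q = 109 + 0.05q → q* = 1000, p* = 159.
Marginal revenue: MR = 199 − 0.08q. Set MR = MC: 199 − 0.08q = 109 + 0.05q → q_m = 692.30769.
Price p_m = 199 − 0.04·692.30769 = 171.30769; MC(q_m) = 109 + 0.05·692.30769 = 143.61538.
Competitive q* = 1000, so Δq = 307.69231; wedge = 171.30769 − 143.61538 = 27.69231.
Welfare loss = ½ × 307.69231 × 27.69231 = $4260.36 thousand.

$4260.36 thousand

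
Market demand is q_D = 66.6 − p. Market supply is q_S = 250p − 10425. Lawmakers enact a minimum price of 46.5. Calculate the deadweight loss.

11.09

In inverse form: demand p = 66.6 − q, supply p = 41.7 + 0.004q.
Competitive equilibrium: 66.6 − q = 41.7 + 0.004q → q* = 24.8008, p* = 41.7992.
At the floor p = 46.5, quantity demanded = (66.6 − 46.5)/1 = 20.1.
Sellers' marginal cost at q' = 20.1: 41.7 + 0.004·20.1 = 41.7804.
Δq = 24.8008 − 20.1 = 4.7008; wedge = 46.5 − 41.7804 = 4.7196.
DWL = ½ × 4.7008 × 4.7196 = 11.09.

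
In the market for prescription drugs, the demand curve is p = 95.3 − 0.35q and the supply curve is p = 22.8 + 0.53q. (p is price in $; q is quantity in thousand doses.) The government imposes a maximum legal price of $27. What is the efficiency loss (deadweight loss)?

$2439.61 thousand

Competitive equilibrium: 95.3 − 0.35q = 22.8 + 0.53q → q* = 82.3864, p* = 66.4648.
At the ceiling p = 27, quantity supplied = (27 − 22.8)/0.53 = 7.9245.
Willingness to pay at q' = 7.9245: 95.3 − 0.35·7.9245 = 92.5264.
Δq = 82.3864 − 7.9245 = 74.4619; wedge = 92.5264 − 27 = 65.5264.
Welfare loss = ½ × 74.4619 × 65.5264 = $2439.61 thousand.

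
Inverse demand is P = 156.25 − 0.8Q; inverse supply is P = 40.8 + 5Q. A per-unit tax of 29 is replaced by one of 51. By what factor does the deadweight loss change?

3.093

Competitive equilibrium: 156.25 − 0.8Q = 40.8 + 5Q → Q* = 19.9052, P* = 140.3259.
For a per-unit tax t: ΔQ = t/5.8, so DWL = ½·t·(t/5.8) = t²/11.6.
At t = 29: DWL = 72.5. At t = 51: DWL = 224.224.
Ratio = (51/29)² = 3.093.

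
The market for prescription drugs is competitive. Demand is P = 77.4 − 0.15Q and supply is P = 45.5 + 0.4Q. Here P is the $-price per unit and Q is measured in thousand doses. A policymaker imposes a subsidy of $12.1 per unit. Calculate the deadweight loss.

Competitive equilibrium: 77.4 − 0.15Q = 45.5 + 0.4Q → Q* = 58, P* = 68.7.
The subsidy lowers effective supply by 12.1: P = 33.4 + 0.4Q.
New quantity: 77.4 − 0.15Q = 33.4 + 0.4Q → Q' = 80.
Overproduction ΔQ = 80 − 58 = 22; wedge = subsidy = 12.1.
The triangle = ½ × 22 × 12.1 = $133.10 thousand.

$133.10 thousand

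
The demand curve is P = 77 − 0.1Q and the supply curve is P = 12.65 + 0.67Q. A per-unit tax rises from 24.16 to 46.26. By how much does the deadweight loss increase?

1010.57

Competitive equilibrium: 77 − 0.1Q = 12.65 + 0.67Q → Q* = 83.5714, P* = 68.6429.
For a per-unit tax t: ΔQ = t/0.77, so DWL = ½·t·(t/0.77) = t²/1.54.
At t = 24.16: DWL = 379.03. At t = 46.26: DWL = 1389.602.
Increase = 1389.602 − 379.03 = 1010.57.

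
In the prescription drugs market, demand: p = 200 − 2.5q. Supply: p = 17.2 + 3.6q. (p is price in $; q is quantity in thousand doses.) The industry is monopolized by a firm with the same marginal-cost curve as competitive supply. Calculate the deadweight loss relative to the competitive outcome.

$231.46 thousand

Competitive equilibrium: 200 − 2.5q = 17.2 + 3.6q → q* = 29.9672, p* = 125.082.
Marginal revenue: MR = 200 − 5q. Set MR = MC: 200 − 5q = 17.2 + 3.6q → q_m = 21.2558.
Price p_m = 200 − 2.5·21.2558 = 146.8605; MC(q_m) = 17.2 + 3.6·21.2558 = 93.7209.
Competitive q* = 29.9672, so Δq = 8.7114; wedge = 146.8605 − 93.7209 = 53.1396.
Deadweight loss = ½ × 8.7114 × 53.1396 = $231.46 thousand.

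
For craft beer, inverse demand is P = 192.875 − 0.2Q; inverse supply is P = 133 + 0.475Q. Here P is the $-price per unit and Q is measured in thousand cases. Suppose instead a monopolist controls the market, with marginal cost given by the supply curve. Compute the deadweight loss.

Competitive equilibrium: 192.875 − 0.2Q = 133 + 0.475Q → Q* = 88.7037, P* = 175.1343.
Marginal revenue: MR = 192.875 − 0.4Q. Set MR = MC: 192.875 − 0.4Q = 133 + 0.475Q → Q_m = 68.4286.
Price P_m = 192.875 − 0.2·68.4286 = 179.1893; MC(Q_m) = 133 + 0.475·68.4286 = 165.5036.
Competitive Q* = 88.7037, so ΔQ = 20.2751; wedge = 179.1893 − 165.5036 = 13.6857.
Welfare loss = ½ × 20.2751 × 13.6857 = $138.74 thousand.

$138.74 thousand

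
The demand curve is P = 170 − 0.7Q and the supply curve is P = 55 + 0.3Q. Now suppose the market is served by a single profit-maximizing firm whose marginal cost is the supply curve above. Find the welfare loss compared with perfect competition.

Competitive equilibrium: 170 − 0.7Q = 55 + 0.3Q → Q* = 115, P* = 89.5.
Marginal revenue: MR = 170 − 1.4Q. Set MR = MC: 170 − 1.4Q = 55 + 0.3Q → Q_m = 67.6471.
Price P_m = 170 − 0.7·67.6471 = 122.647; MC(Q_m) = 55 + 0.3·67.6471 = 75.2941.
Competitive Q* = 115, so ΔQ = 47.3529; wedge = 122.647 − 75.2941 = 47.3529.
Welfare loss = ½ × 47.3529 × 47.3529 = 1121.15.

1121.15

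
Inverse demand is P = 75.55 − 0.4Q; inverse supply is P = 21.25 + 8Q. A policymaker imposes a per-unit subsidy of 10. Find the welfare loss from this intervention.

Competitive equilibrium: 75.55 − 0.4Q = 21.25 + 8Q → Q* = 6.4643, P* = 72.9643.
The subsidy lowers effective supply by 10: P = 11.25 + 8Q.
New quantity: 75.55 − 0.4Q = 11.25 + 8Q → Q' = 7.6548.
Overproduction ΔQ = 7.6548 − 6.4643 = 1.1905; wedge = subsidy = 10.
Welfare loss = ½ × 1.1905 × 10 = 5.95.

5.95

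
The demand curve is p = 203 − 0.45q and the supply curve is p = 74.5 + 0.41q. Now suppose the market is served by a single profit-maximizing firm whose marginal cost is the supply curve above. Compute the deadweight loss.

Competitive equilibrium: 203 − 0.45q = 74.5 + 0.41q → q* = 149.4186, p* = 135.7616.
Marginal revenue: MR = 203 − 0.9q. Set MR = MC: 203 − 0.9q = 74.5 + 0.41q → q_m = 98.0916.
Price p_m = 203 − 0.45·98.0916 = 158.8588; MC(q_m) = 74.5 + 0.41·98.0916 = 114.7176.
Competitive q* = 149.4186, so Δq = 51.327; wedge = 158.8588 − 114.7176 = 44.1412.
Deadweight loss = ½ × 51.327 × 44.1412 = 1132.82.

1132.82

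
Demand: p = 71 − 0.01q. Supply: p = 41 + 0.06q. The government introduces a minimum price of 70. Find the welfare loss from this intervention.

3778.57

Competitive equilibrium: 71 − 0.01q = 41 + 0.06q → q* = 428.5714, p* = 66.7143.
At the floor p = 70, quantity demanded = (71 − 70)/0.01 = 100.
Sellers' marginal cost at q' = 100: 41 + 0.06·100 = 47.
Δq = 428.5714 − 100 = 328.5714; wedge = 70 − 47 = 23.
DWL = ½ × 328.5714 × 23 = 3778.57.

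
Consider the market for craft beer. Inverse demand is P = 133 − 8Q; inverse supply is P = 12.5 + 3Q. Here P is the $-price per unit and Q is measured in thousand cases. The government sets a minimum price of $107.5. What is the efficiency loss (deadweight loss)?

$331.80 thousand

Competitive equilibrium: 133 − 8Q = 12.5 + 3Q → Q* = 10.9545, P* = 45.3636.
At the floor P = 107.5, quantity demanded = (133 − 107.5)/8 = 3.1875.
Sellers' marginal cost at Q' = 3.1875: 12.5 + 3·3.1875 = 22.0625.
ΔQ = 10.9545 − 3.1875 = 7.767; wedge = 107.5 − 22.0625 = 85.4375.
Deadweight loss = ½ × 7.767 × 85.4375 = $331.80 thousand.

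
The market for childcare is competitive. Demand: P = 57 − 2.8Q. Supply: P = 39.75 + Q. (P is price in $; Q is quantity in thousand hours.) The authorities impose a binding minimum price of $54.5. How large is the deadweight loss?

Competitive equilibrium: 57 − 2.8Q = 39.75 + Q → Q* = 4.5395, P* = 44.2895.
At the floor P = 54.5, quantity demanded = (57 − 54.5)/2.8 = 0.8929.
Sellers' marginal cost at Q' = 0.8929: 39.75 + 1·0.8929 = 40.6429.
ΔQ = 4.5395 − 0.8929 = 3.6466; wedge = 54.5 − 40.6429 = 13.8571.
DWL = ½ × 3.6466 × 13.8571 = $25.27 thousand.

$25.27 thousand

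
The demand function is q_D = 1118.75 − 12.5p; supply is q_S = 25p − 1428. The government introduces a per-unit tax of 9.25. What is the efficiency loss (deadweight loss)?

In inverse form: demand p = 89.5 − 0.08q, supply p = 57.12 + 0.04q.
Competitive equilibrium: 89.5 − 0.08q = 57.12 + 0.04q → q* = 269.8333, p* = 67.9133.
With the tax, the buyer price exceeds the seller price by 9.25: (89.5 − 0.08q) − (57.12 + 0.04q) = 9.25 → q' = 192.75.
Δq = 269.8333 − 192.75 = 77.0833; the wedge equals the tax, 9.25.
Welfare loss = ½ × 77.0833 × 9.25 = 356.51.

356.51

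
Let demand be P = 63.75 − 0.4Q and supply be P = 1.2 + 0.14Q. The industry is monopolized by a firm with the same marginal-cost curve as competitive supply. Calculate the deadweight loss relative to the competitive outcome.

Competitive equilibrium: 63.75 − 0.4Q = 1.2 + 0.14Q → Q* = 115.8333, P* = 17.4167.
Marginal revenue: MR = 63.75 − 0.8Q. Set MR = MC: 63.75 − 0.8Q = 1.2 + 0.14Q → Q_m = 66.5426.
Price P_m = 63.75 − 0.4·66.5426 = 37.133; MC(Q_m) = 1.2 + 0.14·66.5426 = 10.516.
Competitive Q* = 115.8333, so ΔQ = 49.2907; wedge = 37.133 − 10.516 = 26.617.
The triangle = ½ × 49.2907 × 26.617 = 655.99.

655.99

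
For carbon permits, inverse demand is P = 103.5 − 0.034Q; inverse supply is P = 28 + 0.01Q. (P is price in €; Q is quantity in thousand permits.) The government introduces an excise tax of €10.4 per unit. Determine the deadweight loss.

€1229.09 thousand

Competitive equilibrium: 103.5 − 0.034Q = 28 + 0.01Q → Q* = 1715.9091, P* = 45.1591.
With the tax, the buyer price exceeds the seller price by 10.4: (103.5 − 0.034Q) − (28 + 0.01Q) = 10.4 → Q' = 1479.5455.
ΔQ = 1715.9091 − 1479.5455 = 236.3636; the wedge equals the tax, 10.4.
The triangle = ½ × 236.3636 × 10.4 = €1229.09 thousand.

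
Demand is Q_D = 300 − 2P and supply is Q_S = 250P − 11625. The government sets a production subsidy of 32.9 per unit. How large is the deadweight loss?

1073.82

In inverse form: demand P = 150 − 0.5Q, supply P = 46.5 + 0.004Q.
Competitive equilibrium: 150 − 0.5Q = 46.5 + 0.004Q → Q* = 205.3571, P* = 47.3214.
The subsidy lowers effective supply by 32.9: P = 13.6 + 0.004Q.
New quantity: 150 − 0.5Q = 13.6 + 0.004Q → Q' = 270.6349.
Overproduction ΔQ = 270.6349 − 205.3571 = 65.2778; wedge = subsidy = 32.9.
The triangle = ½ × 65.2778 × 32.9 = 1073.82.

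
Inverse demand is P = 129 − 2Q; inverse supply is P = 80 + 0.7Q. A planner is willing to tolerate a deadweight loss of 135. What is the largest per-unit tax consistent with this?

27

Competitive equilibrium: 129 − 2Q = 80 + 0.7Q → Q* = 18.1481, P* = 92.7037.
A tax t gives ΔQ = t/2.7 and wedge t, so DWL = t²/5.4.
t²/5.4 = 135 → t² = 729 → t = 27.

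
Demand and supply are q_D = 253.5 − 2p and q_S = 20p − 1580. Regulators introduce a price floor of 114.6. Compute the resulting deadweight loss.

1074.84

In inverse form: demand p = 126.75 − 0.5q, supply p = 79 + 0.05q.
Competitive equilibrium: 126.75 − 0.5q = 79 + 0.05q → q* = 86.8182, p* = 83.3409.
At the floor p = 114.6, quantity demanded = (126.75 − 114.6)/0.5 = 24.3.
Sellers' marginal cost at q' = 24.3: 79 + 0.05·24.3 = 80.215.
Δq = 86.8182 − 24.3 = 62.5182; wedge = 114.6 − 80.215 = 34.385.
Deadweight loss = ½ × 62.5182 × 34.385 = 1074.84.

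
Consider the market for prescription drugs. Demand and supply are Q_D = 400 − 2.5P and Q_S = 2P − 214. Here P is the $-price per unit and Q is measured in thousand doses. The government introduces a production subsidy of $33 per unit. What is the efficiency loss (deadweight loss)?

In inverse form: demand P = 160 − 0.4Q, supply P = 107 + 0.5Q.
Competitive equilibrium: 160 − 0.4Q = 107 + 0.5Q → Q* = 58.8889, P* = 136.4444.
The subsidy lowers effective supply by 33: P = 74 + 0.5Q.
New quantity: 160 − 0.4Q = 74 + 0.5Q → Q' = 95.5556.
Overproduction ΔQ = 95.5556 − 58.8889 = 36.6667; wedge = subsidy = 33.
The triangle = ½ × 36.6667 × 33 = $605 thousand.

$605 thousand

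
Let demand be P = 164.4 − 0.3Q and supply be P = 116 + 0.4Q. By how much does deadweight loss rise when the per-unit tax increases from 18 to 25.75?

Competitive equilibrium: 164.4 − 0.3Q = 116 + 0.4Q → Q* = 69.1429, P* = 143.6571.
For a per-unit tax t: ΔQ = t/0.7, so DWL = ½·t·(t/0.7) = t²/1.4.
At t = 18: DWL = 231.429. At t = 25.75: DWL = 473.616.
Increase = 473.616 − 231.429 = 242.19.

242.19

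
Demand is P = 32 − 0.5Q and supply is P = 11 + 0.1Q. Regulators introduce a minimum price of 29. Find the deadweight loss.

Competitive equilibrium: 32 − 0.5Q = 11 + 0.1Q → Q* = 35, P* = 14.5.
At the floor P = 29, quantity demanded = (32 − 29)/0.5 = 6.
Sellers' marginal cost at Q' = 6: 11 + 0.1·6 = 11.6.
ΔQ = 35 − 6 = 29; wedge = 29 − 11.6 = 17.4.
DWL = ½ × 29 × 17.4 = 252.30.

252.30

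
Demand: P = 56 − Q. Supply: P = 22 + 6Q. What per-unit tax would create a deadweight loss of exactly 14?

14

Competitive equilibrium: 56 − Q = 22 + 6Q → Q* = 4.8571, P* = 51.1429.
A tax t gives ΔQ = t/7 and wedge t, so DWL = t²/14.
t²/14 = 14 → t² = 196 → t = 14.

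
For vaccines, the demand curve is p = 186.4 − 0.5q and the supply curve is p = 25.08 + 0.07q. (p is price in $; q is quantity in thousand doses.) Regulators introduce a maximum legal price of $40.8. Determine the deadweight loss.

$973.55 thousand

Competitive equilibrium: 186.4 − 0.5q = 25.08 + 0.07q → q* = 283.0175, p* = 44.8912.
At the ceiling p = 40.8, quantity supplied = (40.8 − 25.08)/0.07 = 224.5714.
Willingness to pay at q' = 224.5714: 186.4 − 0.5·224.5714 = 74.1143.
Δq = 283.0175 − 224.5714 = 58.4461; wedge = 74.1143 − 40.8 = 33.3143.
Deadweight loss = ½ × 58.4461 × 33.3143 = $973.55 thousand.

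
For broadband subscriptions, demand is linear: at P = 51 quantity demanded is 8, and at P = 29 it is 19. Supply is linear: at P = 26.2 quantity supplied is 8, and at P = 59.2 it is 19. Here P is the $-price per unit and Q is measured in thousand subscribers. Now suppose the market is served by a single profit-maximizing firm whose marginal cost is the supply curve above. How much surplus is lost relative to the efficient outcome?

$34.28 thousand

Demand slope = (29 − 51)/(19 − 8) = −2, so P = 67 − 2Q.
Supply slope = (59.2 − 26.2)/(19 − 8) = 3, so P = 2.2 + 3Q.
Competitive equilibrium: 67 − 2Q = 2.2 + 3Q → Q* = 12.96, P* = 41.08.
Marginal revenue: MR = 67 − 4Q. Set MR = MC: 67 − 4Q = 2.2 + 3Q → Q_m = 9.2571.
Price P_m = 67 − 2·9.2571 = 48.4858; MC(Q_m) = 2.2 + 3·9.2571 = 29.9713.
Competitive Q* = 12.96, so ΔQ = 3.7029; wedge = 48.4858 − 29.9713 = 18.5145.
Deadweight loss = ½ × 3.7029 × 18.5145 = $34.28 thousand.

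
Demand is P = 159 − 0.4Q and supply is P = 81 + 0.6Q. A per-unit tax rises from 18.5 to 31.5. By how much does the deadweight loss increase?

Competitive equilibrium: 159 − 0.4Q = 81 + 0.6Q → Q* = 78, P* = 127.8.
For a per-unit tax t: ΔQ = t/1, so DWL = ½·t·(t/1) = t²/2.
At t = 18.5: DWL = 171.125. At t = 31.5: DWL = 496.125.
Increase = 496.125 − 171.125 = 325.

325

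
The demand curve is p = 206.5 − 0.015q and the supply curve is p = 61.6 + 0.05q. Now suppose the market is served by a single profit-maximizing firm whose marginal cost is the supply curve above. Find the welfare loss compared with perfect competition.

Competitive equilibrium: 206.5 − 0.015q = 61.6 + 0.05q → q* = 2229.23077, p* = 173.06154.
Marginal revenue: MR = 206.5 − 0.03q. Set MR = MC: 206.5 − 0.03q = 61.6 + 0.05q → q_m = 1811.25.
Price p_m = 206.5 − 0.015·1811.25 = 179.33125; MC(q_m) = 61.6 + 0.05·1811.25 = 152.1625.
Competitive q* = 2229.23077, so Δq = 417.98077; wedge = 179.33125 − 152.1625 = 27.16875.
The triangle = ½ × 417.98077 × 27.16875 = 5678.01.

5678.01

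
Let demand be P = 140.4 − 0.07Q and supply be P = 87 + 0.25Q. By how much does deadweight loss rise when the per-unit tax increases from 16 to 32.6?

1260.56

Competitive equilibrium: 140.4 − 0.07Q = 87 + 0.25Q → Q* = 166.875, P* = 128.7188.
For a per-unit tax t: ΔQ = t/0.32, so DWL = ½·t·(t/0.32) = t²/0.64.
At t = 16: DWL = 400. At t = 32.6: DWL = 1660.563.
Increase = 1660.563 − 400 = 1260.56.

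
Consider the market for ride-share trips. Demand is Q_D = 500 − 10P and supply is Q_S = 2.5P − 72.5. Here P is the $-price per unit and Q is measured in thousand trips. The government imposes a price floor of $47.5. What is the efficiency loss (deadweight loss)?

In inverse form: demand P = 50 − 0.1Q, supply P = 29 + 0.4Q.
Competitive equilibrium: 50 − 0.1Q = 29 + 0.4Q → Q* = 42, P* = 45.8.
At the floor P = 47.5, quantity demanded = (50 − 47.5)/0.1 = 25.
Sellers' marginal cost at Q' = 25: 29 + 0.4·25 = 39.
ΔQ = 42 − 25 = 17; wedge = 47.5 − 39 = 8.5.
Deadweight loss = ½ × 17 × 8.5 = $72.25 thousand.

$72.25 thousand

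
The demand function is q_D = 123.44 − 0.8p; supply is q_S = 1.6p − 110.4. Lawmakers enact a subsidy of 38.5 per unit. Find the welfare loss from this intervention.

In inverse form: demand p = 154.3 − 1.25q, supply p = 69 + 0.625q.
Competitive equilibrium: 154.3 − 1.25q = 69 + 0.625q → q* = 45.4933, p* = 97.4333.
The subsidy lowers effective supply by 38.5: p = 30.5 + 0.625q.
New quantity: 154.3 − 1.25q = 30.5 + 0.625q → q' = 66.0267.
Overproduction Δq = 66.0267 − 45.4933 = 20.5334; wedge = subsidy = 38.5.
The triangle = ½ × 20.5334 × 38.5 = 395.27.

395.27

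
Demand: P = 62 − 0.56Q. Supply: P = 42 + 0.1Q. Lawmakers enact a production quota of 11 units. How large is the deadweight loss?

Competitive equilibrium: 62 − 0.56Q = 42 + 0.1Q → Q* = 30.303, P* = 45.0303.
At Q = 11: demand price = 62 − 0.56·11 = 55.84; supply price = 42 + 0.1·11 = 43.1.
ΔQ = 30.303 − 11 = 19.303; wedge = 55.84 − 43.1 = 12.74.
DWL = ½ × 19.303 × 12.74 = 122.96.

122.96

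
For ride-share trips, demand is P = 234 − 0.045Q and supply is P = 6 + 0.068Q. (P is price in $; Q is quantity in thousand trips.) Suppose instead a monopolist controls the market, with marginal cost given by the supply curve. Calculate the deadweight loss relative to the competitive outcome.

$18658.30 thousand

Competitive equilibrium: 234 − 0.045Q = 6 + 0.068Q → Q* = 2017.6991, P* = 143.2035.
Marginal revenue: MR = 234 − 0.09Q. Set MR = MC: 234 − 0.09Q = 6 + 0.068Q → Q_m = 1443.038.
Price P_m = 234 − 0.045·1443.038 = 169.0633; MC(Q_m) = 6 + 0.068·1443.038 = 104.1266.
Competitive Q* = 2017.6991, so ΔQ = 574.6611; wedge = 169.0633 − 104.1266 = 64.9367.
Welfare loss = ½ × 574.6611 × 64.9367 = $18658.30 thousand.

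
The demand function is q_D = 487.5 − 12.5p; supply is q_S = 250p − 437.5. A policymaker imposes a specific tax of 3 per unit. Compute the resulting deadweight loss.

In inverse form: demand p = 39 − 0.08q, supply p = 1.75 + 0.004q.
Competitive equilibrium: 39 − 0.08q = 1.75 + 0.004q → q* = 443.4524, p* = 3.5238.
With the tax, the buyer price exceeds the seller price by 3: (39 − 0.08q) − (1.75 + 0.004q) = 3 → q' = 407.7381.
Δq = 443.4524 − 407.7381 = 35.7143; the wedge equals the tax, 3.
DWL = ½ × 35.7143 × 3 = 53.57.

53.57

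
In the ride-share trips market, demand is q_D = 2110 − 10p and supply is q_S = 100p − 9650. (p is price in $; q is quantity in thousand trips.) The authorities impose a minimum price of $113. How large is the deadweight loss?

In inverse form: demand p = 211 − 0.1q, supply p = 96.5 + 0.01q.
Competitive equilibrium: 211 − 0.1q = 96.5 + 0.01q → q* = 1040.9091, p* = 106.9091.
At the floor p = 113, quantity demanded = (211 − 113)/0.1 = 980.
Sellers' marginal cost at q' = 980: 96.5 + 0.01·980 = 106.3.
Δq = 1040.9091 − 980 = 60.9091; wedge = 113 − 106.3 = 6.7.
DWL = ½ × 60.9091 × 6.7 = $204.05 thousand.

$204.05 thousand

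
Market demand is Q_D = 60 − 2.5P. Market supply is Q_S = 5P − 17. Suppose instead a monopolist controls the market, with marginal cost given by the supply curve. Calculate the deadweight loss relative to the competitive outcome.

In inverse form: demand P = 24 − 0.4Q, supply P = 3.4 + 0.2Q.
Competitive equilibrium: 24 − 0.4Q = 3.4 + 0.2Q → Q* = 34.3333, P* = 10.2667.
Marginal revenue: MR = 24 − 0.8Q. Set MR = MC: 24 − 0.8Q = 3.4 + 0.2Q → Q_m = 20.6.
Price P_m = 24 − 0.4·20.6 = 15.76; MC(Q_m) = 3.4 + 0.2·20.6 = 7.52.
Competitive Q* = 34.3333, so ΔQ = 13.7333; wedge = 15.76 − 7.52 = 8.24.
DWL = ½ × 13.7333 × 8.24 = 56.58.

56.58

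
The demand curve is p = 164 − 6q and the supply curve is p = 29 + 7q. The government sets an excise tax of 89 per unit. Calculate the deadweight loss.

304.65

Competitive equilibrium: 164 − 6q = 29 + 7q → q* = 10.3846, p* = 101.6923.
With the tax, the buyer price exceeds the seller price by 89: (164 − 6q) − (29 + 7q) = 89 → q' = 3.5385.
Δq = 10.3846 − 3.5385 = 6.8461; the wedge equals the tax, 89.
DWL = ½ × 6.8461 × 89 = 304.65.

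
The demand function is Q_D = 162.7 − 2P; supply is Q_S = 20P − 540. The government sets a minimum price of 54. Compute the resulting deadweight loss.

In inverse form: demand P = 81.35 − 0.5Q, supply P = 27 + 0.05Q.
Competitive equilibrium: 81.35 − 0.5Q = 27 + 0.05Q → Q* = 98.8182, P* = 31.9409.
At the floor P = 54, quantity demanded = (81.35 − 54)/0.5 = 54.7.
Sellers' marginal cost at Q' = 54.7: 27 + 0.05·54.7 = 29.735.
ΔQ = 98.8182 − 54.7 = 44.1182; wedge = 54 − 29.735 = 24.265.
The triangle = ½ × 44.1182 × 24.265 = 535.26.

535.26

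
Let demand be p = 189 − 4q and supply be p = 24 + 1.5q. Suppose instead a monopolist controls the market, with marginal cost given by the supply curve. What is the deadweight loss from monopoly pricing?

438.78

Competitive equilibrium: 189 − 4q = 24 + 1.5q → q* = 30, p* = 69.
Marginal revenue: MR = 189 − 8q. Set MR = MC: 189 − 8q = 24 + 1.5q → q_m = 17.3684.
Price p_m = 189 − 4·17.3684 = 119.5264; MC(q_m) = 24 + 1.5·17.3684 = 50.0526.
Competitive q* = 30, so Δq = 12.6316; wedge = 119.5264 − 50.0526 = 69.4738.
The triangle = ½ × 12.6316 × 69.4738 = 438.78.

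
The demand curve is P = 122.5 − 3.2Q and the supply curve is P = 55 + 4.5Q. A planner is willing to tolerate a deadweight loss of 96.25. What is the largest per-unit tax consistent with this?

38.5

Competitive equilibrium: 122.5 − 3.2Q = 55 + 4.5Q → Q* = 8.7662, P* = 94.4481.
A tax t gives ΔQ = t/7.7 and wedge t, so DWL = t²/15.4.
t²/15.4 = 96.25 → t² = 1482.25 → t = 38.5.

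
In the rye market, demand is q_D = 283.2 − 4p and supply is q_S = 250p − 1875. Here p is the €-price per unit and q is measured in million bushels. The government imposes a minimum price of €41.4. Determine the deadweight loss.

In inverse form: demand p = 70.8 − 0.25q, supply p = 7.5 + 0.004q.
Competitive equilibrium: 70.8 − 0.25q = 7.5 + 0.004q → q* = 249.2126, p* = 8.4969.
At the floor p = 41.4, quantity demanded = (70.8 − 41.4)/0.25 = 117.6.
Sellers' marginal cost at q' = 117.6: 7.5 + 0.004·117.6 = 7.9704.
Δq = 249.2126 − 117.6 = 131.6126; wedge = 41.4 − 7.9704 = 33.4296.
DWL = ½ × 131.6126 × 33.4296 = €2199.88 million.

€2199.88 million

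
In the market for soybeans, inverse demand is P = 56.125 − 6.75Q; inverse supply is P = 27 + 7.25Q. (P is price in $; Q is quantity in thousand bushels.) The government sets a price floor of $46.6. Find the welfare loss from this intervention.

Competitive equilibrium: 56.125 − 6.75Q = 27 + 7.25Q → Q* = 2.0804, P* = 42.0826.
At the floor P = 46.6, quantity demanded = (56.125 − 46.6)/6.75 = 1.4111.
Sellers' marginal cost at Q' = 1.4111: 27 + 7.25·1.4111 = 37.2305.
ΔQ = 2.0804 − 1.4111 = 0.6693; wedge = 46.6 − 37.2305 = 9.3695.
Deadweight loss = ½ × 0.6693 × 9.3695 = $3.14 thousand.

$3.14 thousand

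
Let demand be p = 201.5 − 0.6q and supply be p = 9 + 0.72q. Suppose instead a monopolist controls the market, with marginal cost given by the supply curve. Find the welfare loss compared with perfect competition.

Competitive equilibrium: 201.5 − 0.6q = 9 + 0.72q → q* = 145.8333, p* = 114.
Marginal revenue: MR = 201.5 − 1.2q. Set MR = MC: 201.5 − 1.2q = 9 + 0.72q → q_m = 100.2604.
Price p_m = 201.5 − 0.6·100.2604 = 141.3438; MC(q_m) = 9 + 0.72·100.2604 = 81.1875.
Competitive q* = 145.8333, so Δq = 45.5729; wedge = 141.3438 − 81.1875 = 60.1563.
DWL = ½ × 45.5729 × 60.1563 = 1370.75.

1370.75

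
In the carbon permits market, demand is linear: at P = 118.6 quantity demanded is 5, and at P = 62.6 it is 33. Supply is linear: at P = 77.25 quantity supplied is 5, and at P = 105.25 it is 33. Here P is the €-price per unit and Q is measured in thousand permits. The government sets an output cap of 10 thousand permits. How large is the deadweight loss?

€115.72 thousand

Demand slope = (62.6 − 118.6)/(33 − 5) = −2, so P = 128.6 − 2Q.
Supply slope = (105.25 − 77.25)/(33 − 5) = 1, so P = 72.25 + Q.
Competitive equilibrium: 128.6 − 2Q = 72.25 + Q → Q* = 18.7833, P* = 91.0333.
At Q = 10: demand price = 128.6 − 2·10 = 108.6; supply price = 72.25 + 1·10 = 82.25.
ΔQ = 18.7833 − 10 = 8.7833; wedge = 108.6 − 82.25 = 26.35.
Welfare loss = ½ × 8.7833 × 26.35 = €115.72 thousand.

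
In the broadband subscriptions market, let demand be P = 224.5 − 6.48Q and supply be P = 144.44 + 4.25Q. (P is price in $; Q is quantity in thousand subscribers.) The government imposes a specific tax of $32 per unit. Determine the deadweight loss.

Competitive equilibrium: 224.5 − 6.48Q = 144.44 + 4.25Q → Q* = 7.4613, P* = 176.1506.
With the tax, the buyer price exceeds the seller price by 32: (224.5 − 6.48Q) − (144.44 + 4.25Q) = 32 → Q' = 4.479.
ΔQ = 7.4613 − 4.479 = 2.9823; the wedge equals the tax, 32.
Deadweight loss = ½ × 2.9823 × 32 = $47.72 thousand.

$47.72 thousand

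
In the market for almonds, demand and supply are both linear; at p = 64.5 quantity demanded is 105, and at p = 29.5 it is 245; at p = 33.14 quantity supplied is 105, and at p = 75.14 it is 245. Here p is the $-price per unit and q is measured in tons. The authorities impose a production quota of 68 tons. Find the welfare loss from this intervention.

Demand slope = (29.5 − 64.5)/(245 − 105) = −0.25, so p = 90.75 − 0.25q.
Supply slope = (75.14 − 33.14)/(245 − 105) = 0.3, so p = 1.64 + 0.3q.
Competitive equilibrium: 90.75 − 0.25q = 1.64 + 0.3q → q* = 162.0182, p* = 50.2455.
At q = 68: demand price = 90.75 − 0.25·68 = 73.75; supply price = 1.64 + 0.3·68 = 22.04.
Δq = 162.0182 − 68 = 94.0182; wedge = 73.75 − 22.04 = 51.71.
Deadweight loss = ½ × 94.0182 × 51.71 = $2430.84.

$2430.84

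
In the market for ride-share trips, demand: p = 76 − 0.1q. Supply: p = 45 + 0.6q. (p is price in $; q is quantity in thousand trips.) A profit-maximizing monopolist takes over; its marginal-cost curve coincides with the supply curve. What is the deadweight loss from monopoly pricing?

$10.73 thousand

Competitive equilibrium: 76 − 0.1q = 45 + 0.6q → q* = 44.2857, p* = 71.5714.
Marginal revenue: MR = 76 − 0.2q. Set MR = MC: 76 − 0.2q = 45 + 0.6q → q_m = 38.75.
Price p_m = 76 − 0.1·38.75 = 72.125; MC(q_m) = 45 + 0.6·38.75 = 68.25.
Competitive q* = 44.2857, so Δq = 5.5357; wedge = 72.125 − 68.25 = 3.875.
The triangle = ½ × 5.5357 × 3.875 = $10.73 thousand.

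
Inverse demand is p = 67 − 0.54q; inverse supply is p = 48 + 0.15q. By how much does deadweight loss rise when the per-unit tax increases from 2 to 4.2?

9.88

Competitive equilibrium: 67 − 0.54q = 48 + 0.15q → q* = 27.5362, p* = 52.1304.
For a per-unit tax t: Δq = t/0.69, so DWL = ½·t·(t/0.69) = t²/1.38.
At t = 2: DWL = 2.899. At t = 4.2: DWL = 12.783.
Increase = 12.783 − 2.899 = 9.88.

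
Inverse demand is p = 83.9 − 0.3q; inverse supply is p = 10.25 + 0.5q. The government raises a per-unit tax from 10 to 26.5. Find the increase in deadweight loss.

376.41

Competitive equilibrium: 83.9 − 0.3q = 10.25 + 0.5q → q* = 92.0625, p* = 56.2813.
For a per-unit tax t: Δq = t/0.8, so DWL = ½·t·(t/0.8) = t²/1.6.
At t = 10: DWL = 62.5. At t = 26.5: DWL = 438.906.
Increase = 438.906 − 62.5 = 376.41.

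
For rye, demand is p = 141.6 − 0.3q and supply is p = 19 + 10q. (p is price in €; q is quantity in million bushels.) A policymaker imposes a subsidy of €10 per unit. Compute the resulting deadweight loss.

€4.85 million

Competitive equilibrium: 141.6 − 0.3q = 19 + 10q → q* = 11.9029, p* = 138.0291.
The subsidy lowers effective supply by 10: p = 9 + 10q.
New quantity: 141.6 − 0.3q = 9 + 10q → q' = 12.8738.
Overproduction Δq = 12.8738 − 11.9029 = 0.9709; wedge = subsidy = 10.
DWL = ½ × 0.9709 × 10 = €4.85 million.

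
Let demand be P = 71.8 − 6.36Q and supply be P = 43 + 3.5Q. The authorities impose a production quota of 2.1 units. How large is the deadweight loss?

3.32

Competitive equilibrium: 71.8 − 6.36Q = 43 + 3.5Q → Q* = 2.9209, P* = 53.2231.
At Q = 2.1: demand price = 71.8 − 6.36·2.1 = 58.444; supply price = 43 + 3.5·2.1 = 50.35.
ΔQ = 2.9209 − 2.1 = 0.8209; wedge = 58.444 − 50.35 = 8.094.
Welfare loss = ½ × 0.8209 × 8.094 = 3.32.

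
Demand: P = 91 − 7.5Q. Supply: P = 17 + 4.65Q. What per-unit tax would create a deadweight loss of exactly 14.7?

18.9

Competitive equilibrium: 91 − 7.5Q = 17 + 4.65Q → Q* = 6.0905, P* = 45.321.
A tax t gives ΔQ = t/12.15 and wedge t, so DWL = t²/24.3.
t²/24.3 = 14.7 → t² = 357.21 → t = 18.9.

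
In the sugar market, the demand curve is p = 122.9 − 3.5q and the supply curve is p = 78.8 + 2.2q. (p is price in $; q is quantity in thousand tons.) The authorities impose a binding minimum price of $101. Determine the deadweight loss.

$6.24 thousand

Competitive equilibrium: 122.9 − 3.5q = 78.8 + 2.2q → q* = 7.7368, p* = 95.8211.
At the floor p = 101, quantity demanded = (122.9 − 101)/3.5 = 6.2571.
Sellers' marginal cost at q' = 6.2571: 78.8 + 2.2·6.2571 = 92.5656.
Δq = 7.7368 − 6.2571 = 1.4797; wedge = 101 − 92.5656 = 8.4344.
Deadweight loss = ½ × 1.4797 × 8.4344 = $6.24 thousand.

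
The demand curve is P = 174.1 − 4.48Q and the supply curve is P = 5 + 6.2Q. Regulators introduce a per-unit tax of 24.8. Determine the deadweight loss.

28.79

Competitive equilibrium: 174.1 − 4.48Q = 5 + 6.2Q → Q* = 15.8333, P* = 103.1667.
With the tax, the buyer price exceeds the seller price by 24.8: (174.1 − 4.48Q) − (5 + 6.2Q) = 24.8 → Q' = 13.5112.
ΔQ = 15.8333 − 13.5112 = 2.3221; the wedge equals the tax, 24.8.
The triangle = ½ × 2.3221 × 24.8 = 28.79.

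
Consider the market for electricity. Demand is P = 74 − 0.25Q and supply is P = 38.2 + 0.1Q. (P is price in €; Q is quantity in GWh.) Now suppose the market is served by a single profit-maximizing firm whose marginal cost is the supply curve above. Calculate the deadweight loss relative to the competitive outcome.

Competitive equilibrium: 74 − 0.25Q = 38.2 + 0.1Q → Q* = 102.2857, P* = 48.4286.
Marginal revenue: MR = 74 − 0.5Q. Set MR = MC: 74 − 0.5Q = 38.2 + 0.1Q → Q_m = 59.6667.
Price P_m = 74 − 0.25·59.6667 = 59.0833; MC(Q_m) = 38.2 + 0.1·59.6667 = 44.1667.
Competitive Q* = 102.2857, so ΔQ = 42.619; wedge = 59.0833 − 44.1667 = 14.9166.
The triangle = ½ × 42.619 × 14.9166 = €317.87.

€317.87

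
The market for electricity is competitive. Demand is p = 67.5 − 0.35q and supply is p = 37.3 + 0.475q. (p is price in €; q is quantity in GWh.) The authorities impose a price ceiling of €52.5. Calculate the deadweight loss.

Competitive equilibrium: 67.5 − 0.35q = 37.3 + 0.475q → q* = 36.6061, p* = 54.6879.
At the ceiling p = 52.5, quantity supplied = (52.5 − 37.3)/0.475 = 32.
Willingness to pay at q' = 32: 67.5 − 0.35·32 = 56.3.
Δq = 36.6061 − 32 = 4.6061; wedge = 56.3 − 52.5 = 3.8.
The triangle = ½ × 4.6061 × 3.8 = €8.75.

€8.75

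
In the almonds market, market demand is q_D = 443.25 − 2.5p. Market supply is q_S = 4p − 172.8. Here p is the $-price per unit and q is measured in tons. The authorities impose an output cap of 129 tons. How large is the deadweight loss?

In inverse form: demand p = 177.3 − 0.4q, supply p = 43.2 + 0.25q.
Competitive equilibrium: 177.3 − 0.4q = 43.2 + 0.25q → q* = 206.3077, p* = 94.7769.
At q = 129: demand price = 177.3 − 0.4·129 = 125.7; supply price = 43.2 + 0.25·129 = 75.45.
Δq = 206.3077 − 129 = 77.3077; wedge = 125.7 − 75.45 = 50.25.
The triangle = ½ × 77.3077 × 50.25 = $1942.36.

$1942.36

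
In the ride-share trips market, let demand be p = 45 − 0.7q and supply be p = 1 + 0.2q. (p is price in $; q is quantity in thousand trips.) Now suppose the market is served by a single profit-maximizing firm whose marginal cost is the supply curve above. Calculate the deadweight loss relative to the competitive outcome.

Competitive equilibrium: 45 − 0.7q = 1 + 0.2q → q* = 48.8889, p* = 10.7778.
Marginal revenue: MR = 45 − 1.4q. Set MR = MC: 45 − 1.4q = 1 + 0.2q → q_m = 27.5.
Price p_m = 45 − 0.7·27.5 = 25.75; MC(q_m) = 1 + 0.2·27.5 = 6.5.
Competitive q* = 48.8889, so Δq = 21.3889; wedge = 25.75 − 6.5 = 19.25.
Deadweight loss = ½ × 21.3889 × 19.25 = $205.87 thousand.

$205.87 thousand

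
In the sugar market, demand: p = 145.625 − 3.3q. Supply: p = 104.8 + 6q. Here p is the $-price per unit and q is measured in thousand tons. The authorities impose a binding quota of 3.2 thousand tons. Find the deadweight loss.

Competitive equilibrium: 145.625 − 3.3q = 104.8 + 6q → q* = 4.3898, p* = 131.1387.
At q = 3.2: demand price = 145.625 − 3.3·3.2 = 135.065; supply price = 104.8 + 6·3.2 = 124.
Δq = 4.3898 − 3.2 = 1.1898; wedge = 135.065 − 124 = 11.065.
The triangle = ½ × 1.1898 × 11.065 = $6.58 thousand.

$6.58 thousand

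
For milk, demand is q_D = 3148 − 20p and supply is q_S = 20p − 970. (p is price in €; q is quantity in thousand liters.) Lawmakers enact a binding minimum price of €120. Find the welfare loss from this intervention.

€5814.05 thousand

In inverse form: demand p = 157.4 − 0.05q, supply p = 48.5 + 0.05q.
Competitive equilibrium: 157.4 − 0.05q = 48.5 + 0.05q → q* = 1089, p* = 102.95.
At the floor p = 120, quantity demanded = (157.4 − 120)/0.05 = 748.
Sellers' marginal cost at q' = 748: 48.5 + 0.05·748 = 85.9.
Δq = 1089 − 748 = 341; wedge = 120 − 85.9 = 34.1.
Deadweight loss = ½ × 341 × 34.1 = €5814.05 thousand.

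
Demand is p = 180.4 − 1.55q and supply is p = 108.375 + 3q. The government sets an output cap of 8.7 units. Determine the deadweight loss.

Competitive equilibrium: 180.4 − 1.55q = 108.375 + 3q → q* = 15.8297, p* = 155.864.
At q = 8.7: demand price = 180.4 − 1.55·8.7 = 166.915; supply price = 108.375 + 3·8.7 = 134.475.
Δq = 15.8297 − 8.7 = 7.1297; wedge = 166.915 − 134.475 = 32.44.
The triangle = ½ × 7.1297 × 32.44 = 115.64.

115.64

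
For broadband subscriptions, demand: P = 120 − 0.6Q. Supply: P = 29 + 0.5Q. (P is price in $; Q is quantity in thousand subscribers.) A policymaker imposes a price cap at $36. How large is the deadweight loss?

$2597.89 thousand

Competitive equilibrium: 120 − 0.6Q = 29 + 0.5Q → Q* = 82.7273, P* = 70.3636.
At the ceiling P = 36, quantity supplied = (36 − 29)/0.5 = 14.
Willingness to pay at Q' = 14: 120 − 0.6·14 = 111.6.
ΔQ = 82.7273 − 14 = 68.7273; wedge = 111.6 − 36 = 75.6.
Welfare loss = ½ × 68.7273 × 75.6 = $2597.89 thousand.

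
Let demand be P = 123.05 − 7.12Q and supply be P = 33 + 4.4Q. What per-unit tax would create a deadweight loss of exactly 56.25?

36

Competitive equilibrium: 123.05 − 7.12Q = 33 + 4.4Q → Q* = 7.8168, P* = 67.3941.
A tax t gives ΔQ = t/11.52 and wedge t, so DWL = t²/23.04.
t²/23.04 = 56.25 → t² = 1296 → t = 36.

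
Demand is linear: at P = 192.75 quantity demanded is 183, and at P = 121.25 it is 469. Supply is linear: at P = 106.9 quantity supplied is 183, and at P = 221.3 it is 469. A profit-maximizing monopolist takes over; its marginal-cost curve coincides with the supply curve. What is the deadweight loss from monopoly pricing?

2489.50

Demand slope = (121.25 − 192.75)/(469 − 183) = −0.25, so P = 238.5 − 0.25Q.
Supply slope = (221.3 − 106.9)/(469 − 183) = 0.4, so P = 33.7 + 0.4Q.
Competitive equilibrium: 238.5 − 0.25Q = 33.7 + 0.4Q → Q* = 315.0769, P* = 159.7308.
Marginal revenue: MR = 238.5 − 0.5Q. Set MR = MC: 238.5 − 0.5Q = 33.7 + 0.4Q → Q_m = 227.5556.
Price P_m = 238.5 − 0.25·227.5556 = 181.6111; MC(Q_m) = 33.7 + 0.4·227.5556 = 124.7222.
Competitive Q* = 315.0769, so ΔQ = 87.5213; wedge = 181.6111 − 124.7222 = 56.8889.
DWL = ½ × 87.5213 × 56.8889 = 2489.50.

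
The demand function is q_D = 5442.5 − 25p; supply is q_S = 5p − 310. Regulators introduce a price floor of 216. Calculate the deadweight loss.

44104.69

In inverse form: demand p = 217.7 − 0.04q, supply p = 62 + 0.2q.
Competitive equilibrium: 217.7 − 0.04q = 62 + 0.2q → q* = 648.75, p* = 191.75.
At the floor p = 216, quantity demanded = (217.7 − 216)/0.04 = 42.5.
Sellers' marginal cost at q' = 42.5: 62 + 0.2·42.5 = 70.5.
Δq = 648.75 − 42.5 = 606.25; wedge = 216 − 70.5 = 145.5.
The triangle = ½ × 606.25 × 145.5 = 44104.69.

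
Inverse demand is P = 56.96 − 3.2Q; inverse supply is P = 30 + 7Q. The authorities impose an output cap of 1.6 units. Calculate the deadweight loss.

Competitive equilibrium: 56.96 − 3.2Q = 30 + 7Q → Q* = 2.6431, P* = 48.502.
At Q = 1.6: demand price = 56.96 − 3.2·1.6 = 51.84; supply price = 30 + 7·1.6 = 41.2.
ΔQ = 2.6431 − 1.6 = 1.0431; wedge = 51.84 − 41.2 = 10.64.
The triangle = ½ × 1.0431 × 10.64 = 5.55.

5.55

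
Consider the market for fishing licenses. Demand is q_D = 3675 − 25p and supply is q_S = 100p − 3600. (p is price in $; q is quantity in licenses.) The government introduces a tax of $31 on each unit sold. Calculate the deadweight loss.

In inverse form: demand p = 147 − 0.04q, supply p = 36 + 0.01q.
Competitive equilibrium: 147 − 0.04q = 36 + 0.01q → q* = 2220, p* = 58.2.
With the tax, the buyer price exceeds the seller price by 31: (147 − 0.04q) − (36 + 0.01q) = 31 → q' = 1600.
Δq = 2220 − 1600 = 620; the wedge equals the tax, 31.
DWL = ½ × 620 × 31 = $9610.

$9610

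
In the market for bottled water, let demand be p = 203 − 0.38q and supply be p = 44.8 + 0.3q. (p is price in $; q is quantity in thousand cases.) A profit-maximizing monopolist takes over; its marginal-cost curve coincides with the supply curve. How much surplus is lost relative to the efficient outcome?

$2364.99 thousand

Competitive equilibrium: 203 − 0.38q = 44.8 + 0.3q → q* = 232.6471, p* = 114.5941.
Marginal revenue: MR = 203 − 0.76q. Set MR = MC: 203 − 0.76q = 44.8 + 0.3q → q_m = 149.2453.
Price p_m = 203 − 0.38·149.2453 = 146.2868; MC(q_m) = 44.8 + 0.3·149.2453 = 89.5736.
Competitive q* = 232.6471, so Δq = 83.4018; wedge = 146.2868 − 89.5736 = 56.7132.
DWL = ½ × 83.4018 × 56.7132 = $2364.99 thousand.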